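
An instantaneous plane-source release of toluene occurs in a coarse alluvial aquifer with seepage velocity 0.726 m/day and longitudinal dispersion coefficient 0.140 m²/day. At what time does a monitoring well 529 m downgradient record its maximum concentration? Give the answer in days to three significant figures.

For the 1D instantaneous-source solution, setting ∂C/∂t = 0 at fixed x gives v²t² + 2Dt − x² = 0, so t = (√(D² + v²x²) − D)/v².
√(D² + v²x²) = √(0.140² + 0.726² × 529²) = 384.1; v² = 0.527076.
t = (384.1 − 0.140)/0.527076 = 728 days (vs. the pure-advection estimate x/v = 729 d).

728 days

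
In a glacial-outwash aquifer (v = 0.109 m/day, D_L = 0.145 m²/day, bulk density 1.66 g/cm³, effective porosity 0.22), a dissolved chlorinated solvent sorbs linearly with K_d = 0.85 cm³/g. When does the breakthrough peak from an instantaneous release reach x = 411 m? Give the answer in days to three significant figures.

27900 days

Retardation factor R = 1 + ρ_b·K_d/n = 1 + 1.66 × 0.85/0.22 = 7.414.
Sorption retards both mechanisms: v_R = v/R = 0.01470 m/day, D_R = D/R = 0.01956 m²/day.
Peak time from v_R²t² + 2D_R t − x² = 0: t = (√(D_R² + v_R²x²) − D_R)/v_R².
√(D_R² + v_R²x²) = √(0.01956² + 0.01470² × 411²) = 6.042; v_R² = 0.0002161.
t = (6.042 − 0.01956)/0.0002161 = 27900 days.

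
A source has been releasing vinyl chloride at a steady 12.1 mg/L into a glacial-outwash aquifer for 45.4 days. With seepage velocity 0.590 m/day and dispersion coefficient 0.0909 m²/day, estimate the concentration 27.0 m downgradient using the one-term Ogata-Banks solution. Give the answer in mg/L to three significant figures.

For a continuous step input, C/C₀ ≈ ½·erfc((x−vt)/(2√(Dt))).
vt = 0.590 × 45.4 = 26.786 m and 2√(Dt) = 2√(0.0909 × 45.4) = 4.063 m.
Argument (x−vt)/(2√(Dt)) = (27.0 − 26.786)/4.063 = 0.05267; ½·erfc(0.05267) = 0.4703.
C = 12.1 × 0.4703 = 5.69 mg/L.

5.69 mg/L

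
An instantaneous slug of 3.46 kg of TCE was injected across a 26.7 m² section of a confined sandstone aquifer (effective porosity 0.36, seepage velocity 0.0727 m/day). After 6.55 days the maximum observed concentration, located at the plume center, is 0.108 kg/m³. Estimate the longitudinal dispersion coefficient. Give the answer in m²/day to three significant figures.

0.135 m²/day

At the plume center C_max = M/(n_e·A·√(4πDt)), so D = M²/(4πt·(n_e·A·C_max)²).
n_e·A·C_max = 0.36 × 26.7 × 0.108 = 1.038 kg/m.
D = 3.46²/(4π × 6.55 × 1.038²) = 0.135 m²/day.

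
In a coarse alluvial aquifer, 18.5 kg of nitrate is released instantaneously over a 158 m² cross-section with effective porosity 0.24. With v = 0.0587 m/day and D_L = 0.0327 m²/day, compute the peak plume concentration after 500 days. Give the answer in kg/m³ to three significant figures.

0.0340 kg/m³

The peak of an instantaneous 1D plume sits at x = vt; there the Gaussian factor is 1 and C_max = M/(n_e·A·√(4πDt)), where n_e·A is the pore area the mass is dissolved in.
√(4πDt) = √(4π × 0.0327 × 500) = 14.33 m, so C_max = 18.5/(0.24 × 158 × 14.33) = 0.0340 kg/m³.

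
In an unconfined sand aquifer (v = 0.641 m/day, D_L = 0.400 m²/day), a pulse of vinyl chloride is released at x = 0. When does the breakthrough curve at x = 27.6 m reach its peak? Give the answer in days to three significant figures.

For the 1D instantaneous-source solution, setting ∂C/∂t = 0 at fixed x gives v²t² + 2Dt − x² = 0, so t = (√(D² + v²x²) − D)/v².
√(D² + v²x²) = √(0.400² + 0.641² × 27.6²) = 17.70; v² = 0.410881.
t = (17.70 − 0.400)/0.410881 = 42.1 days (vs. the pure-advection estimate x/v = 43.1 d).

42.1 days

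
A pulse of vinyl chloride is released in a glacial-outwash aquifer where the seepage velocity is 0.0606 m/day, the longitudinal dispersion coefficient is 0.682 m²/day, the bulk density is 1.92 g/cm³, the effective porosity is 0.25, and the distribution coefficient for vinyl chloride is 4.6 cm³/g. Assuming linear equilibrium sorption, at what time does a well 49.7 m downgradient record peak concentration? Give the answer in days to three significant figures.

Retardation factor R = 1 + ρ_b·K_d/n = 1 + 1.92 × 4.6/0.25 = 36.33.
Sorption retards both mechanisms: v_R = v/R = 0.001668 m/day, D_R = D/R = 0.01877 m²/day.
Peak time from v_R²t² + 2D_R t − x² = 0: t = (√(D_R² + v_R²x²) − D_R)/v_R².
√(D_R² + v_R²x²) = √(0.01877² + 0.001668² × 49.7²) = 0.08500; v_R² = 2.782e-06.
t = (0.08500 − 0.01877)/2.782e-06 = 23800 days.

23800 days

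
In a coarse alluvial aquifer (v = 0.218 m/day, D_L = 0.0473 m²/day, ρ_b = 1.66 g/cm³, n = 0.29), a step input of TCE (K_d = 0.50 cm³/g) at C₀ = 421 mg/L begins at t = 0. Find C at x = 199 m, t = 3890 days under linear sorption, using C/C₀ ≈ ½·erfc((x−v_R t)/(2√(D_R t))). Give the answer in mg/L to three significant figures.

414 mg/L

Retardation factor R = 1 + ρ_b·K_d/n = 1 + 1.66 × 0.50/0.29 = 3.862.
Sorption retards both mechanisms: v_R = v/R = 0.05645 m/day, D_R = D/R = 0.01225 m²/day.
v_R·t = 0.05645 × 3890 = 219.5905 m; 2√(D_R t) = 13.81 m; argument = (199 − 219.5905)/13.81 = -1.491.
C = C₀ × ½·erfc(-1.491) = 421 × 0.9825 = 414 mg/L.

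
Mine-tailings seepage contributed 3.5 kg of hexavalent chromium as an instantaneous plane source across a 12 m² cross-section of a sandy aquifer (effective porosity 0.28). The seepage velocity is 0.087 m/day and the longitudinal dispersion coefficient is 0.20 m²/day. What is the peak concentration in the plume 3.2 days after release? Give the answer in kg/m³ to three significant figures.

The peak of an instantaneous 1D plume sits at x = vt; there the Gaussian factor is 1 and C_max = M/(n_e·A·√(4πDt)), where n_e·A is the pore area the mass is dissolved in.
√(4πDt) = √(4π × 0.20 × 3.2) = 2.836 m, so C_max = 3.5/(0.28 × 12 × 2.836) = 0.367 kg/m³.

0.367 kg/m³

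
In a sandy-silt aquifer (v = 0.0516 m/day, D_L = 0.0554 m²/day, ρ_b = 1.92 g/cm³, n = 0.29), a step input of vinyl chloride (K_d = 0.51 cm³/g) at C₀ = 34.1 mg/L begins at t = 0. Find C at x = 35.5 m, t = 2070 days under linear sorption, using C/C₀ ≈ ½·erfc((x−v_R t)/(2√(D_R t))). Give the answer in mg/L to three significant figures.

2.14 mg/L

Retardation factor R = 1 + ρ_b·K_d/n = 1 + 1.92 × 0.51/0.29 = 4.377.
Sorption retards both mechanisms: v_R = v/R = 0.01179 m/day, D_R = D/R = 0.01266 m²/day.
v_R·t = 0.01179 × 2070 = 24.4053 m; 2√(D_R t) = 10.24 m; argument = (35.5 − 24.4053)/10.24 = 1.083.
C = C₀ × ½·erfc(1.083) = 34.1 × 0.06281 = 2.14 mg/L.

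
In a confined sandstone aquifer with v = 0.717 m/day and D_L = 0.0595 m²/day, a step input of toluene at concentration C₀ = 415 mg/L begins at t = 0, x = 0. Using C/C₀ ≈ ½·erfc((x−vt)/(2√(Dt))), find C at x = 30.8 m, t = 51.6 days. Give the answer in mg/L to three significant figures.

412 mg/L

For a continuous step input, C/C₀ ≈ ½·erfc((x−vt)/(2√(Dt))).
vt = 0.717 × 51.6 = 36.9972 m and 2√(Dt) = 2√(0.0595 × 51.6) = 3.504 m.
Argument (x−vt)/(2√(Dt)) = (30.8 − 36.9972)/3.504 = -1.769; ½·erfc(-1.769) = 0.9938.
C = 415 × 0.9938 = 412 mg/L.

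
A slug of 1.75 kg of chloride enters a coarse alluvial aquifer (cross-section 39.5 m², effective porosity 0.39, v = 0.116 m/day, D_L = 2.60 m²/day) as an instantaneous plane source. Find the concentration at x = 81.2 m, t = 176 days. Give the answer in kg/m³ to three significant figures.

For an instantaneous plane source, C(x,t) = M/(n_e·A·√(4πDt)) · exp(−(x−vt)²/(4Dt)), with n_e·A the pore (flow) area.
Plume center vt = 0.116 × 176 = 20.416 m, so the well at 81.2 m is 60.784 m downgradient of the peak.
√(4πDt) = 75.83 m, giving peak height M/(n_e·A·√(4πDt)) = 1.75/(0.39 × 39.5 × 75.83) = 0.001498 kg/m³.
(x−vt)²/(4Dt) = (60.784)²/(4 × 2.60 × 176) = 2.019; exp(−2.019) = 0.1328.
C = 0.001498 × 0.1328 = 0.000199 kg/m³.

0.000199 kg/m³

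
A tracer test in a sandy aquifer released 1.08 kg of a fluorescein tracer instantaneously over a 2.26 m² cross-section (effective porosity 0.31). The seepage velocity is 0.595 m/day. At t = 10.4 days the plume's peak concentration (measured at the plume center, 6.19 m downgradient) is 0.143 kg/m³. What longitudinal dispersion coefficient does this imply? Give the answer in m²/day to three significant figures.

At the plume center C_max = M/(n_e·A·√(4πDt)), so D = M²/(4πt·(n_e·A·C_max)²).
n_e·A·C_max = 0.31 × 2.26 × 0.143 = 0.1002 kg/m.
D = 1.08²/(4π × 10.4 × 0.1002²) = 0.889 m²/day.

0.889 m²/day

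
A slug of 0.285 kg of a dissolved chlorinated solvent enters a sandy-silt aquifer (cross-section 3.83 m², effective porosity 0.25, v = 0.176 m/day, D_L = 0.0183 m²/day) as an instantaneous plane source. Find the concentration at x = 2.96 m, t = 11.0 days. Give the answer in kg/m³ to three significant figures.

0.0509 kg/m³

For an instantaneous plane source, C(x,t) = M/(n_e·A·√(4πDt)) · exp(−(x−vt)²/(4Dt)), with n_e·A the pore (flow) area.
Plume center vt = 0.176 × 11.0 = 1.936 m, so the well at 2.96 m is 1.024 m downgradient of the peak.
√(4πDt) = 1.590 m, giving peak height M/(n_e·A·√(4πDt)) = 0.285/(0.25 × 3.83 × 1.590) = 0.1872 kg/m³.
(x−vt)²/(4Dt) = (1.024)²/(4 × 0.0183 × 11.0) = 1.302; exp(−1.302) = 0.2720.
C = 0.1872 × 0.2720 = 0.0509 kg/m³.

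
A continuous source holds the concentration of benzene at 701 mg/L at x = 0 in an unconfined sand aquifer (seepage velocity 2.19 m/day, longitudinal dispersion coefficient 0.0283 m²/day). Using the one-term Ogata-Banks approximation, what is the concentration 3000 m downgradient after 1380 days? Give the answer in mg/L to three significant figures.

697 mg/L

For a continuous step input, C/C₀ ≈ ½·erfc((x−vt)/(2√(Dt))).
vt = 2.19 × 1380 = 3022.2 m and 2√(Dt) = 2√(0.0283 × 1380) = 12.50 m.
Argument (x−vt)/(2√(Dt)) = (3000 − 3022.2)/12.50 = -1.776; ½·erfc(-1.776) = 0.9940.
C = 701 × 0.9940 = 697 mg/L.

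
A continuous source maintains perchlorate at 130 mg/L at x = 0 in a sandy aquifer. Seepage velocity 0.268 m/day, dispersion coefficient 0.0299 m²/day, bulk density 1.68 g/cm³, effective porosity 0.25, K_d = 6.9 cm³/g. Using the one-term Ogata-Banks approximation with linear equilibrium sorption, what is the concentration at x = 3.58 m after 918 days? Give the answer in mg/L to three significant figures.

121 mg/L

Retardation factor R = 1 + ρ_b·K_d/n = 1 + 1.68 × 6.9/0.25 = 47.37.
Sorption retards both mechanisms: v_R = v/R = 0.005658 m/day, D_R = D/R = 0.0006312 m²/day.
v_R·t = 0.005658 × 918 = 5.194044 m; 2√(D_R t) = 1.522 m; argument = (3.58 − 5.194044)/1.522 = -1.060.
C = C₀ × ½·erfc(-1.060) = 130 × 0.9331 = 121 mg/L.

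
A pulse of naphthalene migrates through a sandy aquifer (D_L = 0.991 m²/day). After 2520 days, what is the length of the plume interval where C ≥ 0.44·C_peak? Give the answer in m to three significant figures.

181 m

The plume is Gaussian with σ = √(2Dt) = √(2 × 0.991 × 2520) = 70.67 m.
C/C_peak = exp(−Δx²/(2σ²)) = 0.44 ⇒ Δx = σ·√(−2 ln 0.44) = 70.67 × 1.281 = 90.53 m.
Width = 2Δx = 181 m.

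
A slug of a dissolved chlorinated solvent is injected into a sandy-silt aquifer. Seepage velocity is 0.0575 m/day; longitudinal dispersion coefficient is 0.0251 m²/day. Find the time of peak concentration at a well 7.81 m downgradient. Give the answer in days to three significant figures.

128 days

For the 1D instantaneous-source solution, setting ∂C/∂t = 0 at fixed x gives v²t² + 2Dt − x² = 0, so t = (√(D² + v²x²) − D)/v².
√(D² + v²x²) = √(0.0251² + 0.0575² × 7.81²) = 0.4498; v² = 0.00330625.
t = (0.4498 − 0.0251)/0.00330625 = 128 days (vs. the pure-advection estimate x/v = 136 d).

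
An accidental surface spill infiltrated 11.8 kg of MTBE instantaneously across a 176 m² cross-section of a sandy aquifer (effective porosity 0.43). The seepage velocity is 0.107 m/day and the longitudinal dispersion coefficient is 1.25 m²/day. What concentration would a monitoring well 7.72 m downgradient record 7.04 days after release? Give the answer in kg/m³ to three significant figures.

For an instantaneous plane source, C(x,t) = M/(n_e·A·√(4πDt)) · exp(−(x−vt)²/(4Dt)), with n_e·A the pore (flow) area.
Plume center vt = 0.107 × 7.04 = 0.75328 m, so the well at 7.72 m is 6.96672 m downgradient of the peak.
√(4πDt) = 10.52 m, giving peak height M/(n_e·A·√(4πDt)) = 11.8/(0.43 × 176 × 10.52) = 0.01482 kg/m³.
(x−vt)²/(4Dt) = (6.96672)²/(4 × 1.25 × 7.04) = 1.379; exp(−1.379) = 0.2518.
C = 0.01482 × 0.2518 = 0.00373 kg/m³.

0.00373 kg/m³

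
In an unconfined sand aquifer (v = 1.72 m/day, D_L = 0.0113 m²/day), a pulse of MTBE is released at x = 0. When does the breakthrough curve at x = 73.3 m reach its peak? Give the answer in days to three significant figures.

For the 1D instantaneous-source solution, setting ∂C/∂t = 0 at fixed x gives v²t² + 2Dt − x² = 0, so t = (√(D² + v²x²) − D)/v².
√(D² + v²x²) = √(0.0113² + 1.72² × 73.3²) = 126.1; v² = 2.9584.
t = (126.1 − 0.0113)/2.9584 = 42.6 days (vs. the pure-advection estimate x/v = 42.6 d).

42.6 days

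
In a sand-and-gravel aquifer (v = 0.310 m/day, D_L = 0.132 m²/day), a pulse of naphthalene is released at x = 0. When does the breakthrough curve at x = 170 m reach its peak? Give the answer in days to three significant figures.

547 days

For the 1D instantaneous-source solution, setting ∂C/∂t = 0 at fixed x gives v²t² + 2Dt − x² = 0, so t = (√(D² + v²x²) − D)/v².
√(D² + v²x²) = √(0.132² + 0.310² × 170²) = 52.70; v² = 0.0961.
t = (52.70 − 0.132)/0.0961 = 547 days (vs. the pure-advection estimate x/v = 548 d).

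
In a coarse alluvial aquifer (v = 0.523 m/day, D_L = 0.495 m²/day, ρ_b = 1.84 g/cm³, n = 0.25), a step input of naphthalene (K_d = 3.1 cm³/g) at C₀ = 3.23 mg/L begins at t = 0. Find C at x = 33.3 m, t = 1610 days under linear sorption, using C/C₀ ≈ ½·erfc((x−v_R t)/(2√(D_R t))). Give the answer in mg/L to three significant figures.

Retardation factor R = 1 + ρ_b·K_d/n = 1 + 1.84 × 3.1/0.25 = 23.82.
Sorption retards both mechanisms: v_R = v/R = 0.02196 m/day, D_R = D/R = 0.02078 m²/day.
v_R·t = 0.02196 × 1610 = 35.3556 m; 2√(D_R t) = 11.57 m; argument = (33.3 − 35.3556)/11.57 = -0.1777.
C = C₀ × ½·erfc(-0.1777) = 3.23 × 0.5992 = 1.94 mg/L.

1.94 mg/L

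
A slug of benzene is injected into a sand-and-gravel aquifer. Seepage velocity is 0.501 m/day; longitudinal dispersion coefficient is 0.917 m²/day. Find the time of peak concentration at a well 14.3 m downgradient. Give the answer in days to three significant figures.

For the 1D instantaneous-source solution, setting ∂C/∂t = 0 at fixed x gives v²t² + 2Dt − x² = 0, so t = (√(D² + v²x²) − D)/v².
√(D² + v²x²) = √(0.917² + 0.501² × 14.3²) = 7.223; v² = 0.251001.
t = (7.223 − 0.917)/0.251001 = 25.1 days (vs. the pure-advection estimate x/v = 28.5 d).

25.1 days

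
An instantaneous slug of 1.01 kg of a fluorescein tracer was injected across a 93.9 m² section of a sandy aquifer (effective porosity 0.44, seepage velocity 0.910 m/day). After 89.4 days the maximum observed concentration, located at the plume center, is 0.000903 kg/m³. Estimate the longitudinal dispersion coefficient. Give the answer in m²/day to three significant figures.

At the plume center C_max = M/(n_e·A·√(4πDt)), so D = M²/(4πt·(n_e·A·C_max)²).
n_e·A·C_max = 0.44 × 93.9 × 0.000903 = 0.03731 kg/m.
D = 1.01²/(4π × 89.4 × 0.03731²) = 0.652 m²/day.

0.652 m²/day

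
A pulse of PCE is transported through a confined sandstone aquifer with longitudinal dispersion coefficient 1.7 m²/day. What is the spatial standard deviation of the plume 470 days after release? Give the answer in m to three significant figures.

40.0 m

Dispersive spreading gives a Gaussian with σ² = 2Dt; advection only shifts the center.
σ = √(2 × 1.7 × 470) = 40.0 m.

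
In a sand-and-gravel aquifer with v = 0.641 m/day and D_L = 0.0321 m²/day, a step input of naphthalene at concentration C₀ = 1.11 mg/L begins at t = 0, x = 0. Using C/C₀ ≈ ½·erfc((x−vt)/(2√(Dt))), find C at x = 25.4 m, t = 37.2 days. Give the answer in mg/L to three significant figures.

For a continuous step input, C/C₀ ≈ ½·erfc((x−vt)/(2√(Dt))).
vt = 0.641 × 37.2 = 23.8452 m and 2√(Dt) = 2√(0.0321 × 37.2) = 2.186 m.
Argument (x−vt)/(2√(Dt)) = (25.4 − 23.8452)/2.186 = 0.7113; ½·erfc(0.7113) = 0.1572.
C = 1.11 × 0.1572 = 0.174 mg/L.

0.174 mg/L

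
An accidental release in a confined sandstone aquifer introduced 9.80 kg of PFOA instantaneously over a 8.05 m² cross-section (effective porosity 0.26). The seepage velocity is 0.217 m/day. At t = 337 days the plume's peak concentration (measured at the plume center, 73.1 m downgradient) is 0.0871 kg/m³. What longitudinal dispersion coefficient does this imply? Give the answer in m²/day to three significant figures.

At the plume center C_max = M/(n_e·A·√(4πDt)), so D = M²/(4πt·(n_e·A·C_max)²).
n_e·A·C_max = 0.26 × 8.05 × 0.0871 = 0.1823 kg/m.
D = 9.80²/(4π × 337 × 0.1823²) = 0.682 m²/day.

0.682 m²/day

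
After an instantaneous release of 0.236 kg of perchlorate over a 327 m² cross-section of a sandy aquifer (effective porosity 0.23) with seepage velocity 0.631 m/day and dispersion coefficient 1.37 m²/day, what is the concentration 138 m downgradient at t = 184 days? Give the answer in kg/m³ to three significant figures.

3.47e-05 kg/m³

For an instantaneous plane source, C(x,t) = M/(n_e·A·√(4πDt)) · exp(−(x−vt)²/(4Dt)), with n_e·A the pore (flow) area.
Plume center vt = 0.631 × 184 = 116.104 m, so the well at 138 m is 21.896 m downgradient of the peak.
√(4πDt) = 56.28 m, giving peak height M/(n_e·A·√(4πDt)) = 0.236/(0.23 × 327 × 56.28) = 5.575e-05 kg/m³.
(x−vt)²/(4Dt) = (21.896)²/(4 × 1.37 × 184) = 0.4755; exp(−0.4755) = 0.6216.
C = 5.575e-05 × 0.6216 = 3.47e-05 kg/m³.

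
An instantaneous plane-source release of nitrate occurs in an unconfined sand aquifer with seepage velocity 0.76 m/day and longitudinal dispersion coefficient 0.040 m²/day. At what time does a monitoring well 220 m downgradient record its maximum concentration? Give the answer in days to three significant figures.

289 days

For the 1D instantaneous-source solution, setting ∂C/∂t = 0 at fixed x gives v²t² + 2Dt − x² = 0, so t = (√(D² + v²x²) − D)/v².
√(D² + v²x²) = √(0.040² + 0.76² × 220²) = 167.2; v² = 0.5776.
t = (167.2 − 0.040)/0.5776 = 289 days (vs. the pure-advection estimate x/v = 289 d).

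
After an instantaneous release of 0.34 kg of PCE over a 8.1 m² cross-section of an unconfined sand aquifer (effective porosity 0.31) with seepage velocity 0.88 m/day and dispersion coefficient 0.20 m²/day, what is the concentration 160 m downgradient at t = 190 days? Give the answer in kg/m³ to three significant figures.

For an instantaneous plane source, C(x,t) = M/(n_e·A·√(4πDt)) · exp(−(x−vt)²/(4Dt)), with n_e·A the pore (flow) area.
Plume center vt = 0.88 × 190 = 167.2 m, so the well at 160 m is 7.2 m upgradient of the peak.
√(4πDt) = 21.85 m, giving peak height M/(n_e·A·√(4πDt)) = 0.34/(0.31 × 8.1 × 21.85) = 0.006197 kg/m³.
(x−vt)²/(4Dt) = (-7.2)²/(4 × 0.20 × 190) = 0.3411; exp(−0.3411) = 0.7110.
C = 0.006197 × 0.7110 = 0.00441 kg/m³.

0.00441 kg/m³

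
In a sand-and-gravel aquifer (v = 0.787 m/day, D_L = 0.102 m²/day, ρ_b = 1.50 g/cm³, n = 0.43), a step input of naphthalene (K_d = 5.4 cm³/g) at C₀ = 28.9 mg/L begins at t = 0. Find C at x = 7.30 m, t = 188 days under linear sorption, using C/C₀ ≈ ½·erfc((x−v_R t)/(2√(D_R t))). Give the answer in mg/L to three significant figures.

15.8 mg/L

Retardation factor R = 1 + ρ_b·K_d/n = 1 + 1.50 × 5.4/0.43 = 19.84.
Sorption retards both mechanisms: v_R = v/R = 0.03967 m/day, D_R = D/R = 0.005141 m²/day.
v_R·t = 0.03967 × 188 = 7.45796 m; 2√(D_R t) = 1.966 m; argument = (7.30 − 7.45796)/1.966 = -0.08035.
C = C₀ × ½·erfc(-0.08035) = 28.9 × 0.5452 = 15.8 mg/L.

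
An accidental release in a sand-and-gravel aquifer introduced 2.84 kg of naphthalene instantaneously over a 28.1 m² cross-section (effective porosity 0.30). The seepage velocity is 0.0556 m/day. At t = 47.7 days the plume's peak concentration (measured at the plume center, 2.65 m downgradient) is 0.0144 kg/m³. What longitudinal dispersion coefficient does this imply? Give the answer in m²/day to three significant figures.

At the plume center C_max = M/(n_e·A·√(4πDt)), so D = M²/(4πt·(n_e·A·C_max)²).
n_e·A·C_max = 0.30 × 28.1 × 0.0144 = 0.1214 kg/m.
D = 2.84²/(4π × 47.7 × 0.1214²) = 0.913 m²/day.

0.913 m²/day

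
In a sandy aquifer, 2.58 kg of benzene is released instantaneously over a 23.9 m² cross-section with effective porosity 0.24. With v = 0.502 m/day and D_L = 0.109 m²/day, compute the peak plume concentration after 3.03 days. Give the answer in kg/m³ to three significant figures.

The peak of an instantaneous 1D plume sits at x = vt; there the Gaussian factor is 1 and C_max = M/(n_e·A·√(4πDt)), where n_e·A is the pore area the mass is dissolved in.
√(4πDt) = √(4π × 0.109 × 3.03) = 2.037 m, so C_max = 2.58/(0.24 × 23.9 × 2.037) = 0.221 kg/m³.

0.221 kg/m³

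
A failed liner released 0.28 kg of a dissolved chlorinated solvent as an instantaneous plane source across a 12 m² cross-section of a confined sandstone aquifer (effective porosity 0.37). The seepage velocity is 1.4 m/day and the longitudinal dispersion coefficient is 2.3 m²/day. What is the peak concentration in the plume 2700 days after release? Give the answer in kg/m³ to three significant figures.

The peak of an instantaneous 1D plume sits at x = vt; there the Gaussian factor is 1 and C_max = M/(n_e·A·√(4πDt)), where n_e·A is the pore area the mass is dissolved in.
√(4πDt) = √(4π × 2.3 × 2700) = 279.4 m, so C_max = 0.28/(0.37 × 12 × 279.4) = 0.000226 kg/m³.

0.000226 kg/m³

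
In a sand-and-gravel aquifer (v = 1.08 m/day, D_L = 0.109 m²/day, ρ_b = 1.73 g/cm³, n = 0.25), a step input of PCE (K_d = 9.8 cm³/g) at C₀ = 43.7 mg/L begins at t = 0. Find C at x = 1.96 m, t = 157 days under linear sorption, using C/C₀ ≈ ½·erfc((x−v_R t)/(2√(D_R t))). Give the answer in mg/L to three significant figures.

Retardation factor R = 1 + ρ_b·K_d/n = 1 + 1.73 × 9.8/0.25 = 68.82.
Sorption retards both mechanisms: v_R = v/R = 0.01569 m/day, D_R = D/R = 0.001584 m²/day.
v_R·t = 0.01569 × 157 = 2.46333 m; 2√(D_R t) = 0.9974 m; argument = (1.96 − 2.46333)/0.9974 = -0.5046.
C = C₀ × ½·erfc(-0.5046) = 43.7 × 0.7623 = 33.3 mg/L.

33.3 mg/L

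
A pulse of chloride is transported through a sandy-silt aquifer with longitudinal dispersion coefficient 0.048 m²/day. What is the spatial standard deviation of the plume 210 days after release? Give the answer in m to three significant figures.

Dispersive spreading gives a Gaussian with σ² = 2Dt; advection only shifts the center.
σ = √(2 × 0.048 × 210) = 4.49 m.

4.49 m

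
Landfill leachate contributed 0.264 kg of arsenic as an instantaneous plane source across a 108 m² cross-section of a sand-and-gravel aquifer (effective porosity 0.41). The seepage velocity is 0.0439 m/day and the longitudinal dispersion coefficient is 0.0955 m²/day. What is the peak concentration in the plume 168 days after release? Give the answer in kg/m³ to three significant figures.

The peak of an instantaneous 1D plume sits at x = vt; there the Gaussian factor is 1 and C_max = M/(n_e·A·√(4πDt)), where n_e·A is the pore area the mass is dissolved in.
√(4πDt) = √(4π × 0.0955 × 168) = 14.20 m, so C_max = 0.264/(0.41 × 108 × 14.20) = 0.000420 kg/m³.

0.000420 kg/m³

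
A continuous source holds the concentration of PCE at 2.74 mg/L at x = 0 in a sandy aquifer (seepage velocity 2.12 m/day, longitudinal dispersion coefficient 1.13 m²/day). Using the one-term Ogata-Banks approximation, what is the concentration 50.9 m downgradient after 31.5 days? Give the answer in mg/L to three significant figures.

2.66 mg/L

For a continuous step input, C/C₀ ≈ ½·erfc((x−vt)/(2√(Dt))).
vt = 2.12 × 31.5 = 66.78 m and 2√(Dt) = 2√(1.13 × 31.5) = 11.93 m.
Argument (x−vt)/(2√(Dt)) = (50.9 − 66.78)/11.93 = -1.331; ½·erfc(-1.331) = 0.9701.
C = 2.74 × 0.9701 = 2.66 mg/L.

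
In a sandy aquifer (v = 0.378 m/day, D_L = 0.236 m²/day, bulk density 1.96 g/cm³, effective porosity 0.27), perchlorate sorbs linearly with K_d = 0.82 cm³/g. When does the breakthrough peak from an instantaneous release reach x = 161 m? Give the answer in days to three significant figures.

Retardation factor R = 1 + ρ_b·K_d/n = 1 + 1.96 × 0.82/0.27 = 6.953.
Sorption retards both mechanisms: v_R = v/R = 0.05437 m/day, D_R = D/R = 0.03394 m²/day.
Peak time from v_R²t² + 2D_R t − x² = 0: t = (√(D_R² + v_R²x²) − D_R)/v_R².
√(D_R² + v_R²x²) = √(0.03394² + 0.05437² × 161²) = 8.754; v_R² = 0.002956.
t = (8.754 − 0.03394)/0.002956 = 2950 days.

2950 days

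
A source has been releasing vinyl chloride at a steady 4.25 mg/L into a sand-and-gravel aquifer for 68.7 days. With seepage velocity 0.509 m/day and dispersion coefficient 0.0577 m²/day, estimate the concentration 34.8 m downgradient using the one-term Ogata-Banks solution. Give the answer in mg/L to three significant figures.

For a continuous step input, C/C₀ ≈ ½·erfc((x−vt)/(2√(Dt))).
vt = 0.509 × 68.7 = 34.9683 m and 2√(Dt) = 2√(0.0577 × 68.7) = 3.982 m.
Argument (x−vt)/(2√(Dt)) = (34.8 − 34.9683)/3.982 = -0.04227; ½·erfc(-0.04227) = 0.5238.
C = 4.25 × 0.5238 = 2.23 mg/L.

2.23 mg/L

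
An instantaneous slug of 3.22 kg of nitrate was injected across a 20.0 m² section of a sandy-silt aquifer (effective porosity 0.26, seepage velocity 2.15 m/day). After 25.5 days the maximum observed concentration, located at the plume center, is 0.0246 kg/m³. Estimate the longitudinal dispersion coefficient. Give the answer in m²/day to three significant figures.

At the plume center C_max = M/(n_e·A·√(4πDt)), so D = M²/(4πt·(n_e·A·C_max)²).
n_e·A·C_max = 0.26 × 20.0 × 0.0246 = 0.1279 kg/m.
D = 3.22²/(4π × 25.5 × 0.1279²) = 1.98 m²/day.

1.98 m²/day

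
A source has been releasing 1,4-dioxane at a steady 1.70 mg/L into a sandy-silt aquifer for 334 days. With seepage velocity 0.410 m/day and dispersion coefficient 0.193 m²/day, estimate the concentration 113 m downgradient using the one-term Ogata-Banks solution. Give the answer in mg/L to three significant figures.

1.67 mg/L

For a continuous step input, C/C₀ ≈ ½·erfc((x−vt)/(2√(Dt))).
vt = 0.410 × 334 = 136.94 m and 2√(Dt) = 2√(0.193 × 334) = 16.06 m.
Argument (x−vt)/(2√(Dt)) = (113 − 136.94)/16.06 = -1.491; ½·erfc(-1.491) = 0.9825.
C = 1.70 × 0.9825 = 1.67 mg/L.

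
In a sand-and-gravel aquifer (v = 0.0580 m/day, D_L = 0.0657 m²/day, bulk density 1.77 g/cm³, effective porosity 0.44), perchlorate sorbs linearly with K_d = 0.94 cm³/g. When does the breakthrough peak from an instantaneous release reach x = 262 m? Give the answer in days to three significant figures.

21500 days

Retardation factor R = 1 + ρ_b·K_d/n = 1 + 1.77 × 0.94/0.44 = 4.781.
Sorption retards both mechanisms: v_R = v/R = 0.01213 m/day, D_R = D/R = 0.01374 m²/day.
Peak time from v_R²t² + 2D_R t − x² = 0: t = (√(D_R² + v_R²x²) − D_R)/v_R².
√(D_R² + v_R²x²) = √(0.01374² + 0.01213² × 262²) = 3.178; v_R² = 0.0001471.
t = (3.178 − 0.01374)/0.0001471 = 21500 days.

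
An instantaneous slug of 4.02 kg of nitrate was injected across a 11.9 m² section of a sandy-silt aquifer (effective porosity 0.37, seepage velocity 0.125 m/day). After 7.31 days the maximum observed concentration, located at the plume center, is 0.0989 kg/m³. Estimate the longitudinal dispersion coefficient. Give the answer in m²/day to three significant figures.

0.928 m²/day

At the plume center C_max = M/(n_e·A·√(4πDt)), so D = M²/(4πt·(n_e·A·C_max)²).
n_e·A·C_max = 0.37 × 11.9 × 0.0989 = 0.4355 kg/m.
D = 4.02²/(4π × 7.31 × 0.4355²) = 0.928 m²/day.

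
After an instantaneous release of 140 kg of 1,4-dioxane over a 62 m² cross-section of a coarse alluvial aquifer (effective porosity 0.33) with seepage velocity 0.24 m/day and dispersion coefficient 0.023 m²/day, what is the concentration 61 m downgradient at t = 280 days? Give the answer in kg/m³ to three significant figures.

For an instantaneous plane source, C(x,t) = M/(n_e·A·√(4πDt)) · exp(−(x−vt)²/(4Dt)), with n_e·A the pore (flow) area.
Plume center vt = 0.24 × 280 = 67.2 m, so the well at 61 m is 6.2 m upgradient of the peak.
√(4πDt) = 8.996 m, giving peak height M/(n_e·A·√(4πDt)) = 140/(0.33 × 62 × 8.996) = 0.7606 kg/m³.
(x−vt)²/(4Dt) = (-6.2)²/(4 × 0.023 × 280) = 1.492; exp(−1.492) = 0.2249.
C = 0.7606 × 0.2249 = 0.171 kg/m³.

0.171 kg/m³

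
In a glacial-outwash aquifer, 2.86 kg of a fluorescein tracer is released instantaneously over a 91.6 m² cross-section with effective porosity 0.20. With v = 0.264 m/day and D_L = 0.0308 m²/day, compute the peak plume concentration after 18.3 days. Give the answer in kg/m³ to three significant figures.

0.0587 kg/m³

The peak of an instantaneous 1D plume sits at x = vt; there the Gaussian factor is 1 and C_max = M/(n_e·A·√(4πDt)), where n_e·A is the pore area the mass is dissolved in.
√(4πDt) = √(4π × 0.0308 × 18.3) = 2.661 m, so C_max = 2.86/(0.20 × 91.6 × 2.661) = 0.0587 kg/m³.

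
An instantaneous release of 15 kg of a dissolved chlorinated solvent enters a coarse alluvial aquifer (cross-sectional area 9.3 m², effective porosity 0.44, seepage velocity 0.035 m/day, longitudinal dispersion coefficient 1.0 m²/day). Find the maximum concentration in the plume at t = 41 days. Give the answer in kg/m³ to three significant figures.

0.161 kg/m³

The peak of an instantaneous 1D plume sits at x = vt; there the Gaussian factor is 1 and C_max = M/(n_e·A·√(4πDt)), where n_e·A is the pore area the mass is dissolved in.
√(4πDt) = √(4π × 1.0 × 41) = 22.70 m, so C_max = 15/(0.44 × 9.3 × 22.70) = 0.161 kg/m³.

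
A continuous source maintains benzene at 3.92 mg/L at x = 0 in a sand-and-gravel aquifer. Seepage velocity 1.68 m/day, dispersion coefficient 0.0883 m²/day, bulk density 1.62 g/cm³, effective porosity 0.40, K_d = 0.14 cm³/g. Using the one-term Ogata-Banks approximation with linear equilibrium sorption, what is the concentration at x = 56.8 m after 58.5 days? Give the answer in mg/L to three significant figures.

Retardation factor R = 1 + ρ_b·K_d/n = 1 + 1.62 × 0.14/0.40 = 1.567.
Sorption retards both mechanisms: v_R = v/R = 1.072 m/day, D_R = D/R = 0.05635 m²/day.
v_R·t = 1.072 × 58.5 = 62.712 m; 2√(D_R t) = 3.631 m; argument = (56.8 − 62.712)/3.631 = -1.628.
C = C₀ × ½·erfc(-1.628) = 3.92 × 0.9893 = 3.88 mg/L.

3.88 mg/L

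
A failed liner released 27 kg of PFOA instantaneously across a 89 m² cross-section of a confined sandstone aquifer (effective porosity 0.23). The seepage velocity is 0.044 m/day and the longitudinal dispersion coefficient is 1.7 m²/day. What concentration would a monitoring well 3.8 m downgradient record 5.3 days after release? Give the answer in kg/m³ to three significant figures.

For an instantaneous plane source, C(x,t) = M/(n_e·A·√(4πDt)) · exp(−(x−vt)²/(4Dt)), with n_e·A the pore (flow) area.
Plume center vt = 0.044 × 5.3 = 0.2332 m, so the well at 3.8 m is 3.5668 m downgradient of the peak.
√(4πDt) = 10.64 m, giving peak height M/(n_e·A·√(4πDt)) = 27/(0.23 × 89 × 10.64) = 0.1240 kg/m³.
(x−vt)²/(4Dt) = (3.5668)²/(4 × 1.7 × 5.3) = 0.3530; exp(−0.3530) = 0.7026.
C = 0.1240 × 0.7026 = 0.0871 kg/m³.

0.0871 kg/m³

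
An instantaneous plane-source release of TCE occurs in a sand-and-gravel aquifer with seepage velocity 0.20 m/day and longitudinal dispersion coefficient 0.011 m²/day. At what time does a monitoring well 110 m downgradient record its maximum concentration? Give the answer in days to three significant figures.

For the 1D instantaneous-source solution, setting ∂C/∂t = 0 at fixed x gives v²t² + 2Dt − x² = 0, so t = (√(D² + v²x²) − D)/v².
√(D² + v²x²) = √(0.011² + 0.20² × 110²) = 22.00; v² = 0.04.
t = (22.00 − 0.011)/0.04 = 550 days (vs. the pure-advection estimate x/v = 550 d).

550 days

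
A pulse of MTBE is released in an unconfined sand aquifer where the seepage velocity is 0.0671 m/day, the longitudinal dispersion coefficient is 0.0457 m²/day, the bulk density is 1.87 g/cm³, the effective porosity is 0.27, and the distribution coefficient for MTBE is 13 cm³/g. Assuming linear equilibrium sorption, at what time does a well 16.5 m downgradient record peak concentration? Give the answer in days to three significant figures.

Retardation factor R = 1 + ρ_b·K_d/n = 1 + 1.87 × 13/0.27 = 91.04.
Sorption retards both mechanisms: v_R = v/R = 0.0007370 m/day, D_R = D/R = 0.0005020 m²/day.
Peak time from v_R²t² + 2D_R t − x² = 0: t = (√(D_R² + v_R²x²) − D_R)/v_R².
√(D_R² + v_R²x²) = √(0.0005020² + 0.0007370² × 16.5²) = 0.01217; v_R² = 5.432e-07.
t = (0.01217 − 0.0005020)/5.432e-07 = 21500 days.

21500 days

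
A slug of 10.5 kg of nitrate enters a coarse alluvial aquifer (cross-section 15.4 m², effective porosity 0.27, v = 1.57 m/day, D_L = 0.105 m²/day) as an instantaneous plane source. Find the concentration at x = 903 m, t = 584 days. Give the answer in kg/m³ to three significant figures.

For an instantaneous plane source, C(x,t) = M/(n_e·A·√(4πDt)) · exp(−(x−vt)²/(4Dt)), with n_e·A the pore (flow) area.
Plume center vt = 1.57 × 584 = 916.88 m, so the well at 903 m is 13.88 m upgradient of the peak.
√(4πDt) = 27.76 m, giving peak height M/(n_e·A·√(4πDt)) = 10.5/(0.27 × 15.4 × 27.76) = 0.09097 kg/m³.
(x−vt)²/(4Dt) = (-13.88)²/(4 × 0.105 × 584) = 0.7854; exp(−0.7854) = 0.4559.
C = 0.09097 × 0.4559 = 0.0415 kg/m³.

0.0415 kg/m³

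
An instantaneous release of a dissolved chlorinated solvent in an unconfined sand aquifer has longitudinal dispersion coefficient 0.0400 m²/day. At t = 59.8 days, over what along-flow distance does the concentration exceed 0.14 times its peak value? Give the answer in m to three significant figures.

The plume is Gaussian with σ = √(2Dt) = √(2 × 0.0400 × 59.8) = 2.187 m.
C/C_peak = exp(−Δx²/(2σ²)) = 0.14 ⇒ Δx = σ·√(−2 ln 0.14) = 2.187 × 1.983 = 4.337 m.
Width = 2Δx = 8.67 m.

8.67 m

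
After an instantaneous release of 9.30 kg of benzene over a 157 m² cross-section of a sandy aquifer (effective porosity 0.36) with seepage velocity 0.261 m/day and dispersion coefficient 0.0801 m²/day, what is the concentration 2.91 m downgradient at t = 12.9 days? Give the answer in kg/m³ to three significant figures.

For an instantaneous plane source, C(x,t) = M/(n_e·A·√(4πDt)) · exp(−(x−vt)²/(4Dt)), with n_e·A the pore (flow) area.
Plume center vt = 0.261 × 12.9 = 3.3669 m, so the well at 2.91 m is 0.4569 m upgradient of the peak.
√(4πDt) = 3.603 m, giving peak height M/(n_e·A·√(4πDt)) = 9.30/(0.36 × 157 × 3.603) = 0.04567 kg/m³.
(x−vt)²/(4Dt) = (-0.4569)²/(4 × 0.0801 × 12.9) = 0.05051; exp(−0.05051) = 0.9507.
C = 0.04567 × 0.9507 = 0.0434 kg/m³.

0.0434 kg/m³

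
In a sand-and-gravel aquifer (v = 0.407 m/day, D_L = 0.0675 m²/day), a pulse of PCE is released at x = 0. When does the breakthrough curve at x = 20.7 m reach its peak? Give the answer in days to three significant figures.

For the 1D instantaneous-source solution, setting ∂C/∂t = 0 at fixed x gives v²t² + 2Dt − x² = 0, so t = (√(D² + v²x²) − D)/v².
√(D² + v²x²) = √(0.0675² + 0.407² × 20.7²) = 8.425; v² = 0.165649.
t = (8.425 − 0.0675)/0.165649 = 50.5 days (vs. the pure-advection estimate x/v = 50.9 d).

50.5 days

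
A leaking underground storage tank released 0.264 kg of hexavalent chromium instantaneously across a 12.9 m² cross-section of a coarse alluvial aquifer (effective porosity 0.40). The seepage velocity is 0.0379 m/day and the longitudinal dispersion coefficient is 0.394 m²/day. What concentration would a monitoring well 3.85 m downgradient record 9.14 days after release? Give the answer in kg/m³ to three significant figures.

0.00324 kg/m³

For an instantaneous plane source, C(x,t) = M/(n_e·A·√(4πDt)) · exp(−(x−vt)²/(4Dt)), with n_e·A the pore (flow) area.
Plume center vt = 0.0379 × 9.14 = 0.346406 m, so the well at 3.85 m is 3.503594 m downgradient of the peak.
√(4πDt) = 6.727 m, giving peak height M/(n_e·A·√(4πDt)) = 0.264/(0.40 × 12.9 × 6.727) = 0.007606 kg/m³.
(x−vt)²/(4Dt) = (3.503594)²/(4 × 0.394 × 9.14) = 0.8522; exp(−0.8522) = 0.4265.
C = 0.007606 × 0.4265 = 0.00324 kg/m³.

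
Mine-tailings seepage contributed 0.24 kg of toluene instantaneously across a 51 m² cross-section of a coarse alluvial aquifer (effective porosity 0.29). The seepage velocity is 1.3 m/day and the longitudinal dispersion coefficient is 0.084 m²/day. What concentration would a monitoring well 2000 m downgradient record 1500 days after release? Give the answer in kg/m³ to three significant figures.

For an instantaneous plane source, C(x,t) = M/(n_e·A·√(4πDt)) · exp(−(x−vt)²/(4Dt)), with n_e·A the pore (flow) area.
Plume center vt = 1.3 × 1500 = 1950 m, so the well at 2000 m is 50 m downgradient of the peak.
√(4πDt) = 39.79 m, giving peak height M/(n_e·A·√(4πDt)) = 0.24/(0.29 × 51 × 39.79) = 0.0004078 kg/m³.
(x−vt)²/(4Dt) = (50)²/(4 × 0.084 × 1500) = 4.960; exp(−4.960) = 0.007013.
C = 0.0004078 × 0.007013 = 2.86e-06 kg/m³.

2.86e-06 kg/m³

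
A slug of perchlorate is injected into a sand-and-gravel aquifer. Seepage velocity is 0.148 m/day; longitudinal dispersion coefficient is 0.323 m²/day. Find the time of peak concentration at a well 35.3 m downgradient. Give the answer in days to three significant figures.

224 days

For the 1D instantaneous-source solution, setting ∂C/∂t = 0 at fixed x gives v²t² + 2Dt − x² = 0, so t = (√(D² + v²x²) − D)/v².
√(D² + v²x²) = √(0.323² + 0.148² × 35.3²) = 5.234; v² = 0.021904.
t = (5.234 − 0.323)/0.021904 = 224 days (vs. the pure-advection estimate x/v = 239 d).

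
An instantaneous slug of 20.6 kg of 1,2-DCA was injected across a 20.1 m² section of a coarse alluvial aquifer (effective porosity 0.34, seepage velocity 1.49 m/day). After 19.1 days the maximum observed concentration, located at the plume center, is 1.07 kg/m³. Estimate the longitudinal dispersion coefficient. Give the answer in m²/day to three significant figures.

At the plume center C_max = M/(n_e·A·√(4πDt)), so D = M²/(4πt·(n_e·A·C_max)²).
n_e·A·C_max = 0.34 × 20.1 × 1.07 = 7.312 kg/m.
D = 20.6²/(4π × 19.1 × 7.312²) = 0.0331 m²/day.

0.0331 m²/day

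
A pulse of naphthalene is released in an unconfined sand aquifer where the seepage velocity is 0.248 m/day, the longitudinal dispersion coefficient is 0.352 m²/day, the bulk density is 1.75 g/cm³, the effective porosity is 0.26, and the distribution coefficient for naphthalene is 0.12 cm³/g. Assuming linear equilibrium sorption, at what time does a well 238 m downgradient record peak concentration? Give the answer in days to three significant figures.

Retardation factor R = 1 + ρ_b·K_d/n = 1 + 1.75 × 0.12/0.26 = 1.808.
Sorption retards both mechanisms: v_R = v/R = 0.1372 m/day, D_R = D/R = 0.1947 m²/day.
Peak time from v_R²t² + 2D_R t − x² = 0: t = (√(D_R² + v_R²x²) − D_R)/v_R².
√(D_R² + v_R²x²) = √(0.1947² + 0.1372² × 238²) = 32.65; v_R² = 0.01882.
t = (32.65 − 0.1947)/0.01882 = 1720 days.

1720 days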